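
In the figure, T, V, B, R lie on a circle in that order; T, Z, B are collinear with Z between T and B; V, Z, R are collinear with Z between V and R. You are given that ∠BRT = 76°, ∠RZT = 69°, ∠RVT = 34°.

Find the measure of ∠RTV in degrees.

1. ∠RBT = 34°  [same arc TR]
2. ∠BTR = 70°  [△TBR]
3. ∠TRV = 41°  [△TZR]
4. ∠RTV = 105°  [△TVR]

∠RTV = 105°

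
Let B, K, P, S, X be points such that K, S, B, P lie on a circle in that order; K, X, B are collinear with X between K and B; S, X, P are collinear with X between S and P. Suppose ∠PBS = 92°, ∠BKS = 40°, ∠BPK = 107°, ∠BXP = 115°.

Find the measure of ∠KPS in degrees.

∠KPS = 67°

1. ∠BSK = 73°  [cyclic KSBP, opposite ∠S+∠P]
2. ∠KBS = 67°  [△KSB]
3. ∠KPS = 67°  [same arc KS]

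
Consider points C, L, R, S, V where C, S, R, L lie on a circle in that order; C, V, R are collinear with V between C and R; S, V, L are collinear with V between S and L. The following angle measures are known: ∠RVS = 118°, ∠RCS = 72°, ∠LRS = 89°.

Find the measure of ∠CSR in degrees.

∠CSR = 65°

1. ∠RLS = 72°  [same arc SR]
2. ∠LSR = 19°  [△SRL]
3. ∠CRS = 43°  [△SVR]
4. ∠CSR = 65°  [△CSR]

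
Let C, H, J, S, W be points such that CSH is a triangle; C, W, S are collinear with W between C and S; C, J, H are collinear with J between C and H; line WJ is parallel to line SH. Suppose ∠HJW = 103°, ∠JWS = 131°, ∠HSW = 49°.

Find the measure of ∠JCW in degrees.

∠JCW = 54°

1. ∠CJW = 77°  [linear pair at J on CH]
2. ∠CWJ = 49°  [linear pair at W on CS]
3. ∠JCW = 54°  [△CWJ]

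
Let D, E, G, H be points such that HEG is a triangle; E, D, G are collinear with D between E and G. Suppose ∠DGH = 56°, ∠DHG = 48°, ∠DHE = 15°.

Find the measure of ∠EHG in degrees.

1. ∠GDH = 76°  [△HDG]
2. ∠EGH = 56°  [D on ray GE]
3. ∠EDH = 104°  [linear pair at D on EG]
4. ∠DEH = 61°  [△HED]
5. ∠GEH = 61°  [D on ray EG]
6. ∠EHG = 63°  [△HEG]

∠EHG = 63°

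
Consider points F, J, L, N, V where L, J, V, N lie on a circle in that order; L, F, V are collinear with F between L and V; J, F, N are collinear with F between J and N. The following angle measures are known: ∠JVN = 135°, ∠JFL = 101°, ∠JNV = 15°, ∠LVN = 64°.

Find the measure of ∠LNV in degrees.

∠LNV = 86°

1. ∠NJV = 30°  [△JVN]
2. ∠NLV = 30°  [same arc VN]
3. ∠LNV = 86°  [△LVN]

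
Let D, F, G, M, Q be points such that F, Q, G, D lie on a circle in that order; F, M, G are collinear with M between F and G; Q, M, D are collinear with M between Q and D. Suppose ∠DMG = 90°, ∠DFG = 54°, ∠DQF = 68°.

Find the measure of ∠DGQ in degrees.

∠DGQ = 104°

1. ∠DMF = 90°  [linear pair at M on FG]
2. ∠FDQ = 36°  [△FMD]
3. ∠DFQ = 76°  [△FQD]
4. ∠DGQ = 104°  [cyclic FQGD, opposite ∠F+∠G]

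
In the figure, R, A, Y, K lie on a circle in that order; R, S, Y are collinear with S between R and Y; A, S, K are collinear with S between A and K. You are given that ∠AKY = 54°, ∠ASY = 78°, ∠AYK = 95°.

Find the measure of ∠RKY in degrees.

1. ∠ARY = 54°  [same arc AY]
2. ∠KAY = 31°  [△AYK]
3. ∠AYR = 71°  [△ASY]
4. ∠RAY = 55°  [△RAY]
5. ∠RKY = 125°  [cyclic RAYK, opposite ∠A+∠K]

∠RKY = 125°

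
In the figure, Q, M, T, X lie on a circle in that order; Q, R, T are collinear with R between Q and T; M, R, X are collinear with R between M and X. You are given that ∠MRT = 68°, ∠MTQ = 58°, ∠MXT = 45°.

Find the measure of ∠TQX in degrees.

∠TQX = 54°

1. ∠QRX = 68°  [vertical angles at R]
2. ∠MXQ = 58°  [same arc QM]
3. ∠TQX = 54°  [△QRX]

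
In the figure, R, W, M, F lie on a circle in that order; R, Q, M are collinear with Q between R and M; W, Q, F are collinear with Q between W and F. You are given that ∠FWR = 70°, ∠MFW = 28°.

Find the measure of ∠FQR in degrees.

∠FQR = 98°

1. ∠FMR = 70°  [same arc RF]
2. ∠FQM = 82°  [△MQF]
3. ∠FQR = 98°  [linear pair at Q on RM]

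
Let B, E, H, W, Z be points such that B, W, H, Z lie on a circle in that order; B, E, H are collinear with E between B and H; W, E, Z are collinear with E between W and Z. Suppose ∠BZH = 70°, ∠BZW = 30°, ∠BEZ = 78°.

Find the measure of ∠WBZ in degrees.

1. ∠BWH = 110°  [cyclic BWHZ, opposite ∠W+∠Z]
2. ∠BHW = 30°  [same arc BW]
3. ∠HEW = 78°  [vertical angles at E]
4. ∠HBW = 40°  [△BWH]
5. ∠BEW = 102°  [linear pair at E on BH]
6. ∠BWZ = 38°  [△BEW]
7. ∠WBZ = 112°  [△BWZ]

∠WBZ = 112°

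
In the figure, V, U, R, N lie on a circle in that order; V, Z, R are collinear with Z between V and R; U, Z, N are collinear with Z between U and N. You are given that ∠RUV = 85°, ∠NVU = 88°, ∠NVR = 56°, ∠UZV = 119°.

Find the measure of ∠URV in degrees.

∠URV = 63°

1. ∠NUR = 56°  [same arc RN]
2. ∠RZU = 61°  [linear pair at Z on VR]
3. ∠URV = 63°  [△UZR]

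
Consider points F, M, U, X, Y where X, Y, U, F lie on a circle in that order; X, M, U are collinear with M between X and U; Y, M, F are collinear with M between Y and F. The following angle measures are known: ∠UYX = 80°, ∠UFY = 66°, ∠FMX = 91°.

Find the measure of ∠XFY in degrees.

∠XFY = 34°

1. ∠UXY = 66°  [same arc YU]
2. ∠XUY = 34°  [△XYU]
3. ∠XFY = 34°  [same arc XY]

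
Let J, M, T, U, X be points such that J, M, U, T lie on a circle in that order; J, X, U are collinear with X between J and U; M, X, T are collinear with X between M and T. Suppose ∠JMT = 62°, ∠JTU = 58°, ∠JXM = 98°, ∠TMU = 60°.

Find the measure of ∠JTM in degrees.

1. ∠MXU = 82°  [linear pair at X on JU]
2. ∠JUM = 38°  [△MXU]
3. ∠JTM = 38°  [same arc JM]

∠JTM = 38°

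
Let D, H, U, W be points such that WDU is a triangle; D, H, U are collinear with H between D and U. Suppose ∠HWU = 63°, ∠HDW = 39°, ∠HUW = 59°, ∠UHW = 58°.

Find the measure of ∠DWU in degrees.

1. ∠UDW = 39°  [H on ray DU]
2. ∠DUW = 59°  [H on ray UD]
3. ∠DWU = 82°  [△WDU]

∠DWU = 82°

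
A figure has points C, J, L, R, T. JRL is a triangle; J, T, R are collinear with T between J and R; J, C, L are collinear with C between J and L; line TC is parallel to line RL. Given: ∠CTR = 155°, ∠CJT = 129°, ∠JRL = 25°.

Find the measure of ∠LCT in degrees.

∠LCT = 154°

1. ∠CTJ = 25°  [linear pair at T on JR]
2. ∠JCT = 26°  [△JTC]
3. ∠LCT = 154°  [linear pair at C on JL]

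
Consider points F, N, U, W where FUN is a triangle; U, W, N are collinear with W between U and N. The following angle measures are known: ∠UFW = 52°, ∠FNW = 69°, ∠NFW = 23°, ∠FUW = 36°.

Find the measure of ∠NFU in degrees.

∠NFU = 75°

1. ∠FNU = 69°  [W on ray NU]
2. ∠FUN = 36°  [W on ray UN]
3. ∠NFU = 75°  [△FUN]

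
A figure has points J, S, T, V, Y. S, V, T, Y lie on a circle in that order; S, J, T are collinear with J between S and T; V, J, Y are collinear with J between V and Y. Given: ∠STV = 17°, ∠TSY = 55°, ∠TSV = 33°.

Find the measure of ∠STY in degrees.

∠STY = 75°

1. ∠SYV = 17°  [same arc SV]
2. ∠SJY = 108°  [△SJY]
3. ∠TYV = 33°  [same arc VT]
4. ∠TJY = 72°  [linear pair at J on ST]
5. ∠STY = 75°  [△TJY]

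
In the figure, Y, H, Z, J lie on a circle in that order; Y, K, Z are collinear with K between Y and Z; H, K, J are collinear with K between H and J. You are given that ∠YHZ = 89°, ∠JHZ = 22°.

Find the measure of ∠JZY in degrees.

∠JZY = 67°

1. ∠YJZ = 91°  [cyclic YHZJ, opposite ∠H+∠J]
2. ∠JYZ = 22°  [same arc ZJ]
3. ∠JZY = 67°  [△YZJ]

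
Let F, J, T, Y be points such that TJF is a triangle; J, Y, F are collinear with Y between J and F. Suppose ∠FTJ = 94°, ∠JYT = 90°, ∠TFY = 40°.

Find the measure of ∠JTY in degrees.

1. ∠JFT = 40°  [Y on ray FJ]
2. ∠FJT = 46°  [△TJF]
3. ∠TJY = 46°  [Y on ray JF]
4. ∠JTY = 44°  [△TJY]

∠JTY = 44°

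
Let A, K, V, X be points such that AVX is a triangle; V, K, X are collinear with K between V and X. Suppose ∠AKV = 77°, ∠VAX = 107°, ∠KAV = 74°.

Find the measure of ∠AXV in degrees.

1. ∠AVK = 29°  [△AVK]
2. ∠AVX = 29°  [K on ray VX]
3. ∠AXV = 44°  [△AVX]

∠AXV = 44°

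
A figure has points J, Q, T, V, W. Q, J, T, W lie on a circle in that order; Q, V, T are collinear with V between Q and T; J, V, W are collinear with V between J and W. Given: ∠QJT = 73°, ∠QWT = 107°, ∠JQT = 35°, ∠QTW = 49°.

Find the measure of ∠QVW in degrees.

∠QVW = 84°

1. ∠JTQ = 72°  [△QJT]
2. ∠TQW = 24°  [△QTW]
3. ∠JWQ = 72°  [same arc QJ]
4. ∠QVW = 84°  [△QVW]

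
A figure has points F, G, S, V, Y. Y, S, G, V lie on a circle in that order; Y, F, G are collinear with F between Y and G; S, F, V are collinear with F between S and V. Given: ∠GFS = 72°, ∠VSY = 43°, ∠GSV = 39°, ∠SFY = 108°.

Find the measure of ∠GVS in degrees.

∠GVS = 29°

1. ∠VGY = 43°  [same arc YV]
2. ∠GFV = 108°  [vertical angles at F]
3. ∠GVS = 29°  [△GFV]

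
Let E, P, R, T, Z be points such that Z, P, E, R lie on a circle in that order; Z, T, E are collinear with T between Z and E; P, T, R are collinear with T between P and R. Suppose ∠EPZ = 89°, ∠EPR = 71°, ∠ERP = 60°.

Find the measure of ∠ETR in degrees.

1. ∠ERZ = 91°  [cyclic ZPER, opposite ∠P+∠R]
2. ∠EZR = 71°  [same arc ER]
3. ∠REZ = 18°  [△ZER]
4. ∠ETR = 102°  [△ETR]

∠ETR = 102°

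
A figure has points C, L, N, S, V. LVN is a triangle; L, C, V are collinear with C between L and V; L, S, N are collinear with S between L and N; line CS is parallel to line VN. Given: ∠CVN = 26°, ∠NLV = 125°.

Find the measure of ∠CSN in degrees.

∠CSN = 151°

1. ∠LVN = 26°  [C on ray VL]
2. ∠LNV = 29°  [△LVN]
3. ∠CSL = 29°  [CS∥VN, corresponding at S]
4. ∠CSN = 151°  [linear pair at S on LN]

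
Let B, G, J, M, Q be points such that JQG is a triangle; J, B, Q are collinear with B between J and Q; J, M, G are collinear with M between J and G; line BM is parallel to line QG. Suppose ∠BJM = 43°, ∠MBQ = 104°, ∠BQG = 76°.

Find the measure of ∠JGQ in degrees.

∠JGQ = 61°

1. ∠GJQ = 43°  [B on JQ, M on JG]
2. ∠GQJ = 76°  [B on ray QJ]
3. ∠JGQ = 61°  [△JQG]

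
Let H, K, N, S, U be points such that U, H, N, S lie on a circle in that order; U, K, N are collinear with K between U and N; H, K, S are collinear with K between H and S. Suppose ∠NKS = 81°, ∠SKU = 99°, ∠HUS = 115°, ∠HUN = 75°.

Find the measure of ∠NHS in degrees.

1. ∠HNS = 65°  [cyclic UHNS, opposite ∠U+∠N]
2. ∠HSN = 75°  [same arc HN]
3. ∠NHS = 40°  [△HNS]

∠NHS = 40°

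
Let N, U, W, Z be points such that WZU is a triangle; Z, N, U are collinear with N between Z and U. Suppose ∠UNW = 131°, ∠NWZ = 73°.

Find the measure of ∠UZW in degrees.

1. ∠WNZ = 49°  [linear pair at N on ZU]
2. ∠NZW = 58°  [△WZN]
3. ∠UZW = 58°  [N on ray ZU]

∠UZW = 58°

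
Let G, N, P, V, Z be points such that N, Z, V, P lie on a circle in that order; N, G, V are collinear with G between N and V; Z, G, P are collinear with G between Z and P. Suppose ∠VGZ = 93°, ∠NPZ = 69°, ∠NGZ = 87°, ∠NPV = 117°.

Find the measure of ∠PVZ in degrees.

∠PVZ = 114°

1. ∠NGP = 93°  [vertical angles at G]
2. ∠NVZ = 69°  [same arc NZ]
3. ∠PNV = 18°  [△NGP]
4. ∠PGV = 87°  [vertical angles at G]
5. ∠NVP = 45°  [△NVP]
6. ∠PZV = 18°  [△ZGV]
7. ∠VPZ = 48°  [△VGP]
8. ∠PVZ = 114°  [△ZVP]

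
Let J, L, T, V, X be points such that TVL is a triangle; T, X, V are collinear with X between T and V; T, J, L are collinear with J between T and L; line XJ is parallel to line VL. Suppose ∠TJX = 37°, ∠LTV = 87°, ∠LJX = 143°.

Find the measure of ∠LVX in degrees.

1. ∠TLV = 37°  [XJ∥VL, corresponding at J]
2. ∠LVT = 56°  [△TVL]
3. ∠LVX = 56°  [X on ray VT]

∠LVX = 56°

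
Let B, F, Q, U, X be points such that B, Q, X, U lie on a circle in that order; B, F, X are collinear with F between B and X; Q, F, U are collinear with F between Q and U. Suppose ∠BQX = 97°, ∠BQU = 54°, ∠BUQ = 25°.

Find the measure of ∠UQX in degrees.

∠UQX = 43°

1. ∠BUX = 83°  [cyclic BQXU, opposite ∠Q+∠U]
2. ∠BXU = 54°  [same arc BU]
3. ∠UBX = 43°  [△BXU]
4. ∠UQX = 43°  [same arc XU]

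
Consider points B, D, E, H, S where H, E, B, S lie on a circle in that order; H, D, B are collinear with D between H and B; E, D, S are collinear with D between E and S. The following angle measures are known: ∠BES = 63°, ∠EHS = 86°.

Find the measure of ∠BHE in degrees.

1. ∠EBS = 94°  [cyclic HEBS, opposite ∠H+∠B]
2. ∠BSE = 23°  [△EBS]
3. ∠BHE = 23°  [same arc EB]

∠BHE = 23°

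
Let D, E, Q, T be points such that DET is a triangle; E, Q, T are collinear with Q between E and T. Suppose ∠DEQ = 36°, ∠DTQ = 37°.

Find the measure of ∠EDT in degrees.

1. ∠DET = 36°  [Q on ray ET]
2. ∠DTE = 37°  [Q on ray TE]
3. ∠EDT = 107°  [△DET]

∠EDT = 107°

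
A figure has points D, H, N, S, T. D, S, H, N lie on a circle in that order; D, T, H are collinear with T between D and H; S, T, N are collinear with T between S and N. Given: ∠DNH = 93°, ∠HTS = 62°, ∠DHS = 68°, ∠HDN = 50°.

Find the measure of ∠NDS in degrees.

∠NDS = 75°

1. ∠DHN = 37°  [△DHN]
2. ∠DNS = 68°  [same arc DS]
3. ∠DSN = 37°  [same arc DN]
4. ∠NDS = 75°  [△DSN]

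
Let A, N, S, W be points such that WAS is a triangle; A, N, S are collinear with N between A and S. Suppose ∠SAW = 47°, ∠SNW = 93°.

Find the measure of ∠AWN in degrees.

∠AWN = 46°

1. ∠NAW = 47°  [N on ray AS]
2. ∠ANW = 87°  [linear pair at N on AS]
3. ∠AWN = 46°  [△WAN]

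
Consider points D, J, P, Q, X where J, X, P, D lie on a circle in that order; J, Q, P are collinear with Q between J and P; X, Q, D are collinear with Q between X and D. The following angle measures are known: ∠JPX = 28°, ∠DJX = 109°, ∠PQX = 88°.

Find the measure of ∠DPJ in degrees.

1. ∠JDX = 28°  [same arc JX]
2. ∠DXJ = 43°  [△JXD]
3. ∠DPJ = 43°  [same arc JD]

∠DPJ = 43°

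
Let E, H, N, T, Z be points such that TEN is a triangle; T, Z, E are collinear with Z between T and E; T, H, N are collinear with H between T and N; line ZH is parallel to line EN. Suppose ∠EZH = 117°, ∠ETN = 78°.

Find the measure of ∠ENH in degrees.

∠ENH = 39°

1. ∠HZT = 63°  [linear pair at Z on TE]
2. ∠HTZ = 78°  [Z on TE, H on TN]
3. ∠THZ = 39°  [△TZH]
4. ∠NHZ = 141°  [linear pair at H on TN]
5. ∠ENH = 39°  [ZH∥EN, co-interior at N–H]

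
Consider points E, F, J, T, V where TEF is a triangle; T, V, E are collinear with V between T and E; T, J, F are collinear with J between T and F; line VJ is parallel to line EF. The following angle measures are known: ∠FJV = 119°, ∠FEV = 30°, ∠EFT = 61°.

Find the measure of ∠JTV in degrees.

1. ∠FET = 30°  [V on ray ET]
2. ∠ETF = 89°  [△TEF]
3. ∠JTV = 89°  [V on TE, J on TF]

∠JTV = 89°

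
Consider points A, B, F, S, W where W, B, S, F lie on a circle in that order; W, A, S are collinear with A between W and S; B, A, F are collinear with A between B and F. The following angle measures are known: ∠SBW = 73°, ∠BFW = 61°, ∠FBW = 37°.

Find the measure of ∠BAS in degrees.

1. ∠SFW = 107°  [cyclic WBSF, opposite ∠B+∠F]
2. ∠BSW = 61°  [same arc WB]
3. ∠FSW = 37°  [same arc WF]
4. ∠FWS = 36°  [△WSF]
5. ∠FBS = 36°  [same arc SF]
6. ∠BAS = 83°  [△BAS]

∠BAS = 83°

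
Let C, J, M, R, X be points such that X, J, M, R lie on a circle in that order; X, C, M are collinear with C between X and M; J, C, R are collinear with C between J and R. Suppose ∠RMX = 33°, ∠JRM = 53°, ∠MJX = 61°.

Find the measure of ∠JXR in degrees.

1. ∠RJX = 33°  [same arc XR]
2. ∠JXM = 53°  [same arc JM]
3. ∠JMX = 66°  [△XJM]
4. ∠JRX = 66°  [same arc XJ]
5. ∠JXR = 81°  [△XJR]

∠JXR = 81°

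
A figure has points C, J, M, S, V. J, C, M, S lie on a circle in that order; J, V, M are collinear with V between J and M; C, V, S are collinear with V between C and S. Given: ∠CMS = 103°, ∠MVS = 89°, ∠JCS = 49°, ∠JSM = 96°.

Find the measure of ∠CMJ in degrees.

∠CMJ = 54°

1. ∠CJS = 77°  [cyclic JCMS, opposite ∠J+∠M]
2. ∠CSJ = 54°  [△JCS]
3. ∠CMJ = 54°  [same arc JC]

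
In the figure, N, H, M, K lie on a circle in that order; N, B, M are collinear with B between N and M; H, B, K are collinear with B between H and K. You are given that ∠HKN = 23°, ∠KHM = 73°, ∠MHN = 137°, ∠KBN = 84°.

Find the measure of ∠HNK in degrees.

∠HNK = 93°

1. ∠HMN = 23°  [same arc NH]
2. ∠HBM = 84°  [△HBM]
3. ∠HNM = 20°  [△NHM]
4. ∠HBN = 96°  [linear pair at B on NM]
5. ∠KHN = 64°  [△NBH]
6. ∠HNK = 93°  [△NHK]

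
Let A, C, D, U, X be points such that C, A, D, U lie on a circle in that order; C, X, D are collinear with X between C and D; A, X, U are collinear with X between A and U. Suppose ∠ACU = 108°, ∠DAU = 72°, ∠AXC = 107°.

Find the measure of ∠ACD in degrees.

∠ACD = 36°

1. ∠ADU = 72°  [cyclic CADU, opposite ∠C+∠D]
2. ∠AUD = 36°  [△ADU]
3. ∠ACD = 36°  [same arc AD]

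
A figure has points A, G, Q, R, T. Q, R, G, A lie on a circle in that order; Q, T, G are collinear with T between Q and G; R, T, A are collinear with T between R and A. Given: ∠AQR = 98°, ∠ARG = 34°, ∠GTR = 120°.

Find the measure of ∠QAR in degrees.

∠QAR = 26°

1. ∠AQG = 34°  [same arc GA]
2. ∠ATQ = 120°  [vertical angles at T]
3. ∠QAR = 26°  [△QTA]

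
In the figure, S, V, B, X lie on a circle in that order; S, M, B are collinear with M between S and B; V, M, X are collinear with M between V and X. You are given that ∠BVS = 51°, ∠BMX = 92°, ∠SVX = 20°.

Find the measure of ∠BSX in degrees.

1. ∠BXS = 129°  [cyclic SVBX, opposite ∠V+∠X]
2. ∠SBX = 20°  [same arc SX]
3. ∠BSX = 31°  [△SBX]

∠BSX = 31°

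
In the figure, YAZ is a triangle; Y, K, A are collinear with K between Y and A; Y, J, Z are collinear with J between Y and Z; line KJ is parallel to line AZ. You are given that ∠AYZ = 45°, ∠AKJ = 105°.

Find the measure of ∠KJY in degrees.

1. ∠JYK = 45°  [K on YA, J on YZ]
2. ∠JKY = 75°  [linear pair at K on YA]
3. ∠KJY = 60°  [△YKJ]

∠KJY = 60°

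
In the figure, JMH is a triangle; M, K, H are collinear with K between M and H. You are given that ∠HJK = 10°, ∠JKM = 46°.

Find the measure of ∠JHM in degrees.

1. ∠HKJ = 134°  [linear pair at K on MH]
2. ∠JHK = 36°  [△JKH]
3. ∠JHM = 36°  [K on ray HM]

∠JHM = 36°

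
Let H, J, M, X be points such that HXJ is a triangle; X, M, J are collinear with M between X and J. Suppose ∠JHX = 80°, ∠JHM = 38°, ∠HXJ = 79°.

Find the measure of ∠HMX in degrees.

1. ∠HJX = 21°  [△HXJ]
2. ∠HJM = 21°  [M on ray JX]
3. ∠HMJ = 121°  [△HMJ]
4. ∠HMX = 59°  [linear pair at M on XJ]

∠HMX = 59°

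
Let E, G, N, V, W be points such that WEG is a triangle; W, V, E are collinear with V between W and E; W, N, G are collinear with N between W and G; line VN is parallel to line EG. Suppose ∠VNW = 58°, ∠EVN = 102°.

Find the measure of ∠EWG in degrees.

1. ∠NVW = 78°  [linear pair at V on WE]
2. ∠NWV = 44°  [△WVN]
3. ∠EWG = 44°  [V on WE, N on WG]

∠EWG = 44°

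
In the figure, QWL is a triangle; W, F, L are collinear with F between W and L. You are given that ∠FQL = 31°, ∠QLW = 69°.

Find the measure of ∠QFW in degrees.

∠QFW = 100°

1. ∠FLQ = 69°  [F on ray LW]
2. ∠LFQ = 80°  [△QFL]
3. ∠QFW = 100°  [linear pair at F on WL]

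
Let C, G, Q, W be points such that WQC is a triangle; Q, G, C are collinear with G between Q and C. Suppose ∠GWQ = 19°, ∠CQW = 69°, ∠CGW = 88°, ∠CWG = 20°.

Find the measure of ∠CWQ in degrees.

1. ∠GCW = 72°  [△WGC]
2. ∠QCW = 72°  [G on ray CQ]
3. ∠CWQ = 39°  [△WQC]

∠CWQ = 39°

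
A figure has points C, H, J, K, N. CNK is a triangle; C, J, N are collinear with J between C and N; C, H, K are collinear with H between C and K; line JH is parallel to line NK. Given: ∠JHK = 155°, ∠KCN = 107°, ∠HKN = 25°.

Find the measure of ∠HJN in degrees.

∠HJN = 132°

1. ∠CHJ = 25°  [linear pair at H on CK]
2. ∠HCJ = 107°  [J on CN, H on CK]
3. ∠CJH = 48°  [△CJH]
4. ∠HJN = 132°  [linear pair at J on CN]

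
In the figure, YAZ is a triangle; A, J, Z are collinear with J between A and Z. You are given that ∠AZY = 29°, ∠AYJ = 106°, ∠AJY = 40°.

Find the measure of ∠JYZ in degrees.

∠JYZ = 11°

1. ∠JZY = 29°  [J on ray ZA]
2. ∠YJZ = 140°  [linear pair at J on AZ]
3. ∠JYZ = 11°  [△YJZ]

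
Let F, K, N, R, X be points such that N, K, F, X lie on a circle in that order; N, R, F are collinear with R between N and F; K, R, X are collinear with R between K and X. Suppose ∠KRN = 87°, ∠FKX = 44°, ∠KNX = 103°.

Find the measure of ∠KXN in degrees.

∠KXN = 43°

1. ∠FRX = 87°  [vertical angles at R]
2. ∠FNX = 44°  [same arc FX]
3. ∠NRX = 93°  [linear pair at R on NF]
4. ∠KXN = 43°  [△NRX]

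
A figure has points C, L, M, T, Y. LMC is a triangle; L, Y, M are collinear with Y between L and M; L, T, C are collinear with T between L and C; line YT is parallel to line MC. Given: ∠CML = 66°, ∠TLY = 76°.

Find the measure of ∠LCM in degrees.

∠LCM = 38°

1. ∠LYT = 66°  [YT∥MC, corresponding at Y]
2. ∠LTY = 38°  [△LYT]
3. ∠LCM = 38°  [YT∥MC, corresponding at T]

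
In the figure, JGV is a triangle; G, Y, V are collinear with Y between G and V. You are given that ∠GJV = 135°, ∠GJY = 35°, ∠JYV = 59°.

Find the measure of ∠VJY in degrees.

1. ∠GYJ = 121°  [linear pair at Y on GV]
2. ∠JGY = 24°  [△JGY]
3. ∠JGV = 24°  [Y on ray GV]
4. ∠GVJ = 21°  [△JGV]
5. ∠JVY = 21°  [Y on ray VG]
6. ∠VJY = 100°  [△JYV]

∠VJY = 100°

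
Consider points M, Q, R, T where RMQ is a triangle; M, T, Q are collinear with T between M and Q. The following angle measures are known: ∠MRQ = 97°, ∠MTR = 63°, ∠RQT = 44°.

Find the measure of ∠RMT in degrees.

∠RMT = 39°

1. ∠MQR = 44°  [T on ray QM]
2. ∠QMR = 39°  [△RMQ]
3. ∠RMT = 39°  [T on ray MQ]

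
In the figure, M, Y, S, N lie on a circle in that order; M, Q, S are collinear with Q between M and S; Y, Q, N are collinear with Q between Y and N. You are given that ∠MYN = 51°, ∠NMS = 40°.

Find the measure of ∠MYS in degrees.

∠MYS = 91°

1. ∠MSN = 51°  [same arc MN]
2. ∠MNS = 89°  [△MSN]
3. ∠MYS = 91°  [cyclic MYSN, opposite ∠Y+∠N]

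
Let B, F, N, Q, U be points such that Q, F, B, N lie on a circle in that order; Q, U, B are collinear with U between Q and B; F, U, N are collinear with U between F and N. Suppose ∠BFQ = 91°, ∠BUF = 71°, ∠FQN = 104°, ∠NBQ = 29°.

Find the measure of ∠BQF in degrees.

1. ∠FUQ = 109°  [linear pair at U on QB]
2. ∠NFQ = 29°  [same arc QN]
3. ∠BQF = 42°  [△QUF]

∠BQF = 42°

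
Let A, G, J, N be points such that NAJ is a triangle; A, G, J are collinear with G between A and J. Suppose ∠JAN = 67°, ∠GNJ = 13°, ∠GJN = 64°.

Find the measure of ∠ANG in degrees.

∠ANG = 36°

1. ∠GAN = 67°  [G on ray AJ]
2. ∠JGN = 103°  [△NGJ]
3. ∠AGN = 77°  [linear pair at G on AJ]
4. ∠ANG = 36°  [△NAG]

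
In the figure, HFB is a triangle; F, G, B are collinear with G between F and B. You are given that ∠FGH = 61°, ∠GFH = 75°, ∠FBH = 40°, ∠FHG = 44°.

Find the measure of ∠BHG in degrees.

1. ∠BGH = 119°  [linear pair at G on FB]
2. ∠GBH = 40°  [G on ray BF]
3. ∠BHG = 21°  [△HGB]

∠BHG = 21°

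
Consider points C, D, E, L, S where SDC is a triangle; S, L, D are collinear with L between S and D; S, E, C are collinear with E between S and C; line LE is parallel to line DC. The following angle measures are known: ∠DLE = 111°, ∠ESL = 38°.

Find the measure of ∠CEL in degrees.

1. ∠ELS = 69°  [linear pair at L on SD]
2. ∠LES = 73°  [△SLE]
3. ∠CEL = 107°  [linear pair at E on SC]

∠CEL = 107°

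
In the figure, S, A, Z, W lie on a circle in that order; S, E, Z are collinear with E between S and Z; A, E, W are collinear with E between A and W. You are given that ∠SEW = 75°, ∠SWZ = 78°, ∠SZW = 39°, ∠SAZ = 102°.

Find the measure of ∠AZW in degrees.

1. ∠WEZ = 105°  [linear pair at E on SZ]
2. ∠WSZ = 63°  [△SZW]
3. ∠AWZ = 36°  [△ZEW]
4. ∠WAZ = 63°  [same arc ZW]
5. ∠AZW = 81°  [△AZW]

∠AZW = 81°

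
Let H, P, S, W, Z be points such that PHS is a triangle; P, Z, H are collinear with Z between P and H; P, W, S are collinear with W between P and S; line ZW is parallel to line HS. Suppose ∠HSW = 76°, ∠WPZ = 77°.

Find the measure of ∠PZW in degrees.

∠PZW = 27°

1. ∠HSP = 76°  [W on ray SP]
2. ∠HPS = 77°  [Z on PH, W on PS]
3. ∠PHS = 27°  [△PHS]
4. ∠PZW = 27°  [ZW∥HS, corresponding at Z]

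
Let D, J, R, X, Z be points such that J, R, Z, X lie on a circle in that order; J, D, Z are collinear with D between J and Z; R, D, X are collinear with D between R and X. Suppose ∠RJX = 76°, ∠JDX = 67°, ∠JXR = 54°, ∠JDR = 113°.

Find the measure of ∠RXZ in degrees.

1. ∠JRX = 50°  [△JRX]
2. ∠XDZ = 113°  [linear pair at D on JZ]
3. ∠JZX = 50°  [same arc JX]
4. ∠RXZ = 17°  [△ZDX]

∠RXZ = 17°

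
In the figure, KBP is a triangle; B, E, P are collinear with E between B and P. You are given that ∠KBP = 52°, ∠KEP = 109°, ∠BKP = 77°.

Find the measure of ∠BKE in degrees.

∠BKE = 57°

1. ∠EBK = 52°  [E on ray BP]
2. ∠BEK = 71°  [linear pair at E on BP]
3. ∠BKE = 57°  [△KBE]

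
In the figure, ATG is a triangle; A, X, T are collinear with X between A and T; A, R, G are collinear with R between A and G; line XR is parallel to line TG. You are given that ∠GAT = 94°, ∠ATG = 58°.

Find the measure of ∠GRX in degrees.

1. ∠AGT = 28°  [△ATG]
2. ∠ARX = 28°  [XR∥TG, corresponding at R]
3. ∠GRX = 152°  [linear pair at R on AG]

∠GRX = 152°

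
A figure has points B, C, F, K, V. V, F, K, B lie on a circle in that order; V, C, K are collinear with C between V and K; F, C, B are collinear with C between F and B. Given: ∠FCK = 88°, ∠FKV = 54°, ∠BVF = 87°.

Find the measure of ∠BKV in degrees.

∠BKV = 39°

1. ∠FBV = 54°  [same arc VF]
2. ∠BFV = 39°  [△VFB]
3. ∠BKV = 39°  [same arc VB]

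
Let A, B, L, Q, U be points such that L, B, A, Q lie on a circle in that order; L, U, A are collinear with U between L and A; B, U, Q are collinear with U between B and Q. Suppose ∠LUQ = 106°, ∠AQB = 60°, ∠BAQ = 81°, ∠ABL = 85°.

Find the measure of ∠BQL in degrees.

1. ∠AUB = 106°  [vertical angles at U]
2. ∠ALB = 60°  [same arc BA]
3. ∠BLQ = 99°  [cyclic LBAQ, opposite ∠L+∠A]
4. ∠BUL = 74°  [linear pair at U on LA]
5. ∠LBQ = 46°  [△LUB]
6. ∠BQL = 35°  [△LBQ]

∠BQL = 35°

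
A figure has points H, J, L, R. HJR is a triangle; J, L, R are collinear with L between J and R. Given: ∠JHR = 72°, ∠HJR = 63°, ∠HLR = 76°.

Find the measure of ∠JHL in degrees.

1. ∠HJL = 63°  [L on ray JR]
2. ∠HLJ = 104°  [linear pair at L on JR]
3. ∠JHL = 13°  [△HJL]

∠JHL = 13°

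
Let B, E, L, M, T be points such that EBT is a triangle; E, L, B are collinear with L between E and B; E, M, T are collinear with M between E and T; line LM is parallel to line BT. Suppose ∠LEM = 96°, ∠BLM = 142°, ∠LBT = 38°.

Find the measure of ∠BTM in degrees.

∠BTM = 46°

1. ∠BET = 96°  [L on EB, M on ET]
2. ∠EBT = 38°  [L on ray BE]
3. ∠BTE = 46°  [△EBT]
4. ∠BTM = 46°  [M on ray TE]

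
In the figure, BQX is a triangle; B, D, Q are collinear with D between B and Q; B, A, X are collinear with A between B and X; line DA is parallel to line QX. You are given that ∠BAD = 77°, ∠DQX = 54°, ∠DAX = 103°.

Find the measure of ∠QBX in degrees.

1. ∠BXQ = 77°  [DA∥QX, corresponding at A]
2. ∠BQX = 54°  [D on ray QB]
3. ∠QBX = 49°  [△BQX]

∠QBX = 49°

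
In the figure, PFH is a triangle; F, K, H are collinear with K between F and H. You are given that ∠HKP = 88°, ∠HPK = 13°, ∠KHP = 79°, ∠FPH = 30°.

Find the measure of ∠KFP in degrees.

1. ∠FHP = 79°  [K on ray HF]
2. ∠HFP = 71°  [△PFH]
3. ∠KFP = 71°  [K on ray FH]

∠KFP = 71°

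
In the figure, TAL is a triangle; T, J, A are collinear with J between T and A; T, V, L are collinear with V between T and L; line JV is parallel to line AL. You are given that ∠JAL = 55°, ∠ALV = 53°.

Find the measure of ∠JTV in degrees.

∠JTV = 72°

1. ∠LAT = 55°  [J on ray AT]
2. ∠ALT = 53°  [V on ray LT]
3. ∠ATL = 72°  [△TAL]
4. ∠JTV = 72°  [J on TA, V on TL]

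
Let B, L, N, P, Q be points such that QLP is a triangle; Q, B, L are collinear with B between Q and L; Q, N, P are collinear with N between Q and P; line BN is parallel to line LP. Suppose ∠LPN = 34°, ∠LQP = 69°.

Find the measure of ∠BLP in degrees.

1. ∠LPQ = 34°  [N on ray PQ]
2. ∠PLQ = 77°  [△QLP]
3. ∠BLP = 77°  [B on ray LQ]

∠BLP = 77°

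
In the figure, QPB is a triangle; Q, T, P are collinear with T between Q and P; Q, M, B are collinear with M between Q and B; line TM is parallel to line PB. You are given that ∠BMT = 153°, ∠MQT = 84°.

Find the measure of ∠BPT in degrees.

∠BPT = 69°

1. ∠QMT = 27°  [linear pair at M on QB]
2. ∠MTQ = 69°  [△QTM]
3. ∠MTP = 111°  [linear pair at T on QP]
4. ∠BPT = 69°  [TM∥PB, co-interior at P–T]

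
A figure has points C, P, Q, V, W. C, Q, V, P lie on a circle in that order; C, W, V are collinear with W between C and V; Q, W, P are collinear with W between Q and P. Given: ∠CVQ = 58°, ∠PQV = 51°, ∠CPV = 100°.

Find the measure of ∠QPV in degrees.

∠QPV = 42°

1. ∠CQV = 80°  [cyclic CQVP, opposite ∠Q+∠P]
2. ∠QCV = 42°  [△CQV]
3. ∠QPV = 42°  [same arc QV]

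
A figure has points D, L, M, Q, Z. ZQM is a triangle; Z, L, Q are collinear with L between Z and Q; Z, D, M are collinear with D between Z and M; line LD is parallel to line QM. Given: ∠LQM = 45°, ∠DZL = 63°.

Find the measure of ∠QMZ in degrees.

∠QMZ = 72°

1. ∠MQZ = 45°  [L on ray QZ]
2. ∠MZQ = 63°  [L on ZQ, D on ZM]
3. ∠QMZ = 72°  [△ZQM]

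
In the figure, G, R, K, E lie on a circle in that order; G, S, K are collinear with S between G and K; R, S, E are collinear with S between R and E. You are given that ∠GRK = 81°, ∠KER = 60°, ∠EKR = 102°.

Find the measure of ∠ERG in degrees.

1. ∠KGR = 60°  [same arc RK]
2. ∠EGR = 78°  [cyclic GRKE, opposite ∠G+∠K]
3. ∠GKR = 39°  [△GRK]
4. ∠GER = 39°  [same arc GR]
5. ∠ERG = 63°  [△GRE]

∠ERG = 63°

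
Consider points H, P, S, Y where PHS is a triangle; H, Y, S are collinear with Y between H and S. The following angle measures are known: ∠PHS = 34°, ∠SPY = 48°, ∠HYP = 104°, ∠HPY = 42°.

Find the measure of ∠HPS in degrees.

∠HPS = 90°

1. ∠PYS = 76°  [linear pair at Y on HS]
2. ∠PSY = 56°  [△PYS]
3. ∠HSP = 56°  [Y on ray SH]
4. ∠HPS = 90°  [△PHS]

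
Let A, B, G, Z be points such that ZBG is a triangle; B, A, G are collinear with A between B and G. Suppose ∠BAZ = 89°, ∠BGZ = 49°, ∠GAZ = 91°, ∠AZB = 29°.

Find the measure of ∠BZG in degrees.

∠BZG = 69°

1. ∠ABZ = 62°  [△ZBA]
2. ∠GBZ = 62°  [A on ray BG]
3. ∠BZG = 69°  [△ZBG]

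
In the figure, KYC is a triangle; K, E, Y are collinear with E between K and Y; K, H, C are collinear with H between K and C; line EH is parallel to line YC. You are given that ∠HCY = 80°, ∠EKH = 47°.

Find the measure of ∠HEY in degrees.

∠HEY = 127°

1. ∠KCY = 80°  [H on ray CK]
2. ∠CKY = 47°  [E on KY, H on KC]
3. ∠CYK = 53°  [△KYC]
4. ∠HEK = 53°  [EH∥YC, corresponding at E]
5. ∠HEY = 127°  [linear pair at E on KY]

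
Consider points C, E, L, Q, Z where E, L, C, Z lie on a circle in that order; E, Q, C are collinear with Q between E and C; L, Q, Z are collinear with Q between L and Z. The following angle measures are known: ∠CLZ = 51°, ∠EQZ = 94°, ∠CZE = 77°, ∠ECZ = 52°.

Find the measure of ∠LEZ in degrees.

1. ∠CEZ = 51°  [same arc CZ]
2. ∠EZL = 35°  [△EQZ]
3. ∠ELZ = 52°  [same arc EZ]
4. ∠LEZ = 93°  [△ELZ]

∠LEZ = 93°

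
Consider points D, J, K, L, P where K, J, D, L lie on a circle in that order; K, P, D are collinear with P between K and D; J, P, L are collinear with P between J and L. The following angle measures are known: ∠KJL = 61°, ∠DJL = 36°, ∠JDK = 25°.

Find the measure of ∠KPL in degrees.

1. ∠DKL = 36°  [same arc DL]
2. ∠JLK = 25°  [same arc KJ]
3. ∠KPL = 119°  [△KPL]

∠KPL = 119°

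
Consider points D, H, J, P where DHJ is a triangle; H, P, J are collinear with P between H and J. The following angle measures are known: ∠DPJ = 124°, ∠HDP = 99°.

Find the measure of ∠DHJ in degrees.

1. ∠DPH = 56°  [linear pair at P on HJ]
2. ∠DHP = 25°  [△DHP]
3. ∠DHJ = 25°  [P on ray HJ]

∠DHJ = 25°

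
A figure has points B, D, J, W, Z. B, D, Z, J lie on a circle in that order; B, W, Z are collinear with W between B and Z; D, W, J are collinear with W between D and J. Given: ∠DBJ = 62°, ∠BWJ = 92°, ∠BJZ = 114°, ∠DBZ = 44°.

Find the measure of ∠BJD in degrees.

∠BJD = 70°

1. ∠BDZ = 66°  [cyclic BDZJ, opposite ∠D+∠J]
2. ∠BZD = 70°  [△BDZ]
3. ∠BJD = 70°  [same arc BD]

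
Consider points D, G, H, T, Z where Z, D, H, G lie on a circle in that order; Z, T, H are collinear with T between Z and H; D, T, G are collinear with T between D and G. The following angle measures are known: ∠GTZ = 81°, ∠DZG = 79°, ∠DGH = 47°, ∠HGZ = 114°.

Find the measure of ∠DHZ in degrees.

∠DHZ = 67°

1. ∠DTH = 81°  [vertical angles at T]
2. ∠DHG = 101°  [cyclic ZDHG, opposite ∠Z+∠H]
3. ∠GDH = 32°  [△DHG]
4. ∠DHZ = 67°  [△DTH]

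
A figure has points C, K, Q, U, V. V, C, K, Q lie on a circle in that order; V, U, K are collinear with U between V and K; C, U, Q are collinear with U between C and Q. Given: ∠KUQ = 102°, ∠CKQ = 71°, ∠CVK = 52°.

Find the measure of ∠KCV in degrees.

∠KCV = 83°

1. ∠CUV = 102°  [vertical angles at U]
2. ∠CQK = 52°  [same arc CK]
3. ∠CUK = 78°  [linear pair at U on VK]
4. ∠KCQ = 57°  [△CKQ]
5. ∠CKV = 45°  [△CUK]
6. ∠KCV = 83°  [△VCK]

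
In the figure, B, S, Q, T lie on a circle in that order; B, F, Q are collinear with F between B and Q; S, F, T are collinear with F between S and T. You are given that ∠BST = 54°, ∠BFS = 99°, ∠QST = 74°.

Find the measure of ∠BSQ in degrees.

1. ∠QBS = 27°  [△BFS]
2. ∠QFS = 81°  [linear pair at F on BQ]
3. ∠BQS = 25°  [△SFQ]
4. ∠BSQ = 128°  [△BSQ]

∠BSQ = 128°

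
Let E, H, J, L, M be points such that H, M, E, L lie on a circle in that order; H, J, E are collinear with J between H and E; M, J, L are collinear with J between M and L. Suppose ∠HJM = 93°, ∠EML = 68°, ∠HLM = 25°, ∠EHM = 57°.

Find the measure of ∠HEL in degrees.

∠HEL = 30°

1. ∠EJL = 93°  [vertical angles at J]
2. ∠ELM = 57°  [same arc ME]
3. ∠HEL = 30°  [△EJL]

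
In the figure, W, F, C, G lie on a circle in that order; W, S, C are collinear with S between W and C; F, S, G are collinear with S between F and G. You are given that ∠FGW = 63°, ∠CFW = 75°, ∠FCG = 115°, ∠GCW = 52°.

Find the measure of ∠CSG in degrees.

1. ∠FCW = 63°  [same arc WF]
2. ∠CWF = 42°  [△WFC]
3. ∠CGF = 42°  [same arc FC]
4. ∠CSG = 86°  [△CSG]

∠CSG = 86°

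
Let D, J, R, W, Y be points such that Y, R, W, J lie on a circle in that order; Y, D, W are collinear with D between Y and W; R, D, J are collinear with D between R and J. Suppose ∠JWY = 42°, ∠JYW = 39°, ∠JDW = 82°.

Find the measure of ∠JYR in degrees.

1. ∠RJW = 56°  [△WDJ]
2. ∠JRW = 39°  [same arc WJ]
3. ∠JWR = 85°  [△RWJ]
4. ∠JYR = 95°  [cyclic YRWJ, opposite ∠Y+∠W]

∠JYR = 95°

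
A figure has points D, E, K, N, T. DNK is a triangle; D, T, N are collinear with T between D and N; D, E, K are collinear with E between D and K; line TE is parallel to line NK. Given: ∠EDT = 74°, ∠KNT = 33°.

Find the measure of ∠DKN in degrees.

∠DKN = 73°

1. ∠KDN = 74°  [T on DN, E on DK]
2. ∠DNK = 33°  [T on ray ND]
3. ∠DKN = 73°  [△DNK]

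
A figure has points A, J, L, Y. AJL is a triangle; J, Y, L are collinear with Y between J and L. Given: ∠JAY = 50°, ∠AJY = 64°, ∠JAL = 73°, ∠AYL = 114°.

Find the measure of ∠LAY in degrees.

1. ∠AJL = 64°  [Y on ray JL]
2. ∠ALJ = 43°  [△AJL]
3. ∠ALY = 43°  [Y on ray LJ]
4. ∠LAY = 23°  [△AYL]

∠LAY = 23°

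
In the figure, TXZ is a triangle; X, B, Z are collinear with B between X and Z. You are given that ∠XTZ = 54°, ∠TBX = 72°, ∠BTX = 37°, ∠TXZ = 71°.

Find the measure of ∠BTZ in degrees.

∠BTZ = 17°

1. ∠TZX = 55°  [△TXZ]
2. ∠TBZ = 108°  [linear pair at B on XZ]
3. ∠BZT = 55°  [B on ray ZX]
4. ∠BTZ = 17°  [△TBZ]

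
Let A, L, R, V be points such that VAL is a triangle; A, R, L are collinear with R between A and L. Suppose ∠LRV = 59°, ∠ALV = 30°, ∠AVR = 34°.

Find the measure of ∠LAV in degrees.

1. ∠ARV = 121°  [linear pair at R on AL]
2. ∠RAV = 25°  [△VAR]
3. ∠LAV = 25°  [R on ray AL]

∠LAV = 25°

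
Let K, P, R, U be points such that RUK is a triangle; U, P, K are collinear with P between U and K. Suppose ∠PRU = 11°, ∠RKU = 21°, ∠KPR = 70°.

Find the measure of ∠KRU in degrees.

1. ∠RPU = 110°  [linear pair at P on UK]
2. ∠PUR = 59°  [△RUP]
3. ∠KUR = 59°  [P on ray UK]
4. ∠KRU = 100°  [△RUK]

∠KRU = 100°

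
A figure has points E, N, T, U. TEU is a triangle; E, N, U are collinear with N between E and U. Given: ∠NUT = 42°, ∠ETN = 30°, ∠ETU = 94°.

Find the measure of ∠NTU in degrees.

1. ∠EUT = 42°  [N on ray UE]
2. ∠TEU = 44°  [△TEU]
3. ∠NET = 44°  [N on ray EU]
4. ∠ENT = 106°  [△TEN]
5. ∠TNU = 74°  [linear pair at N on EU]
6. ∠NTU = 64°  [△TNU]

∠NTU = 64°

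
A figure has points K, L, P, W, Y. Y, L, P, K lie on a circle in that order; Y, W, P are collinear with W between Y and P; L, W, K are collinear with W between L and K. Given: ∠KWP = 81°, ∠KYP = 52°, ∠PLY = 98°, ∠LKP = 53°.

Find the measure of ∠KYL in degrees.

∠KYL = 105°

1. ∠LWY = 81°  [vertical angles at W]
2. ∠KWY = 99°  [linear pair at W on YP]
3. ∠LKY = 29°  [△YWK]
4. ∠LYP = 53°  [same arc LP]
5. ∠KLY = 46°  [△YWL]
6. ∠KYL = 105°  [△YLK]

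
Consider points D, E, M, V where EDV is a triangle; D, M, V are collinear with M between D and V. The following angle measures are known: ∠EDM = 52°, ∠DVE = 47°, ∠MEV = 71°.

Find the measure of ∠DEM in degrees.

1. ∠EVM = 47°  [M on ray VD]
2. ∠EMV = 62°  [△EMV]
3. ∠DME = 118°  [linear pair at M on DV]
4. ∠DEM = 10°  [△EDM]

∠DEM = 10°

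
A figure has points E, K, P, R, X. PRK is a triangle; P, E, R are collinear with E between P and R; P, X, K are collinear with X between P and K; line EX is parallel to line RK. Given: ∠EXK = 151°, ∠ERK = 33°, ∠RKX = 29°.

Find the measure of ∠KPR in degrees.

∠KPR = 118°

1. ∠KRP = 33°  [E on ray RP]
2. ∠PKR = 29°  [X on ray KP]
3. ∠KPR = 118°  [△PRK]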